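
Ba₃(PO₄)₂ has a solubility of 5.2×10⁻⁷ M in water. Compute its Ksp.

Ba₃(PO₄)₂(s) ⇌ 3 Ba²⁺(aq) + 2 PO₄³⁻(aq)
If s mol/L of Ba₃(PO₄)₂ dissolves, [Ba²⁺] = 3s and [PO₄³⁻] = 2s.
Ksp = [Ba²⁺]^3[PO₄³⁻]^2 = (3s)^3 · (2s)^2 = 108s^5
Ksp = 108 × (5.2×10⁻⁷)^5 = 4.1×10⁻³⁰

Ksp = 4.1×10⁻³⁰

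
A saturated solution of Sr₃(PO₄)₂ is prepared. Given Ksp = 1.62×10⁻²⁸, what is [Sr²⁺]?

3.25×10⁻⁶ M

Sr₃(PO₄)₂(s) ⇌ 3 Sr²⁺(aq) + 2 PO₄³⁻(aq)
Call the molar solubility s, so that [Sr²⁺] = 3s and [PO₄³⁻] = 2s.
Ksp = [Sr²⁺]^3[PO₄³⁻]^2 = (3s)^3 · (2s)^2 = 108s^5 = 1.62×10⁻²⁸
s = 1.08×10⁻⁶ mol L⁻¹
[Sr²⁺] = 3s = 3.25×10⁻⁶ mol L⁻¹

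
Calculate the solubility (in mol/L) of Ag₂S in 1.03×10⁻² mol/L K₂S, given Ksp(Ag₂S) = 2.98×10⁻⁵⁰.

Ag₂S(s) ⇌ 2 Ag⁺(aq) + S²⁻(aq)
S²⁻ is already present at 1.03×10⁻² mol/L. If s mol/L of Ag₂S dissolves, [Ag⁺] = 2s while [S²⁻] ≈ 1.03×10⁻² mol/L.
Ksp = [Ag⁺]^2[S²⁻] = (2s)^2(1.03×10⁻²)
(2s)^2 = 2.98×10⁻⁵⁰ / (1.03×10⁻²) = 2.89×10⁻⁴⁸
s = 8.50×10⁻²⁵ mol/L

8.50×10⁻²⁵ M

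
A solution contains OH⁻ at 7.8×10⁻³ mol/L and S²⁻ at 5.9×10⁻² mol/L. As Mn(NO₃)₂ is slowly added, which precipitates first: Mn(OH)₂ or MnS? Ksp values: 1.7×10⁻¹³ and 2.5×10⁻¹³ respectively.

MnS

Precipitation begins when Q = Ksp.
For Mn(OH)₂: [Mn²⁺] = (Ksp/[OH⁻]^2) = 2.8×10⁻⁹ mol/L
For MnS: [Mn²⁺] = (Ksp/[S²⁻]) = 4.2×10⁻¹² mol/L
MnS requires the lower [Mn²⁺], so it precipitates first.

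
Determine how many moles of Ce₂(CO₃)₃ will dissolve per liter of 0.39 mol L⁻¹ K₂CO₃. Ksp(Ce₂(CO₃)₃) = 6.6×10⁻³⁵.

Ce₂(CO₃)₃(s) ⇌ 2 Ce³⁺(aq) + 3 CO₃²⁻(aq)
The solution already contains CO₃²⁻ at 0.39 mol L⁻¹. Let s be the molar solubility of Ce₂(CO₃)₃.
[CO₃²⁻] ≈ 0.39 mol L⁻¹ (common ion dominates); [Ce³⁺] = 2s.
Ksp = [Ce³⁺]^2[CO₃²⁻]^3 = (2s)^2(0.39)^3
(2s)^2 = 6.6×10⁻³⁵ / (0.39)^3 = 1.1×10⁻³³
s = 1.7×10⁻¹⁷ mol L⁻¹

1.7×10⁻¹⁷ M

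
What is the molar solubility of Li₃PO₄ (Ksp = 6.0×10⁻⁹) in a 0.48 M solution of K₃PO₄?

7.7×10⁻⁴ M

Li₃PO₄(s) ⇌ 3 Li⁺(aq) + PO₄³⁻(aq)
Let s be the solubility of Li₃PO₄ here. The common ion gives [PO₄³⁻] ≈ 0.48 M, and [Li⁺] = 3s.
Ksp = [Li⁺]^3[PO₄³⁻] = (3s)^3(0.48)
(3s)^3 = 6.0×10⁻⁹ / (0.48) = 1.3×10⁻⁸
s = 7.7×10⁻⁴ M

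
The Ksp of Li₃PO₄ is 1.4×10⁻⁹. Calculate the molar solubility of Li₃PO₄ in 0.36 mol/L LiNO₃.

3.0×10⁻⁸ M

Li₃PO₄(s) ⇌ 3 Li⁺(aq) + PO₄³⁻(aq)
Li⁺ is already present at 0.36 mol/L. If s mol/L of Li₃PO₄ dissolves, [PO₄³⁻] = s while [Li⁺] ≈ 0.36 mol/L.
Ksp = [Li⁺]^3[PO₄³⁻] = (0.36)^3s
s = 1.4×10⁻⁹ / (0.36)^3 = 3.0×10⁻⁸
s = 3.0×10⁻⁸ mol/L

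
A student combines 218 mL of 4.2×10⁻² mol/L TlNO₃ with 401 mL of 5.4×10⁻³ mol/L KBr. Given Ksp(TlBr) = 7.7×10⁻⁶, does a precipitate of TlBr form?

After mixing, V = 218 mL + 401 mL = 619 mL.
[Tl⁺] = (4.2×10⁻²)(218)/619 = 1.5×10⁻² mol/L
[Br⁻] = (5.4×10⁻³)(401)/619 = 3.5×10⁻³ mol/L
Q = [Tl⁺][Br⁻] = 5.2×10⁻⁵
Q = 5.2×10⁻⁵ > Ksp = 7.7×10⁻⁶, so the solution is supersaturated and TlBr precipitates.

Yes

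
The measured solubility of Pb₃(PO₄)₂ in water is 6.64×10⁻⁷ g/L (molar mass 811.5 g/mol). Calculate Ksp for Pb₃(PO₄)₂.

Ksp = 3.96×10⁻⁴⁴

Molar solubility s = (6.64×10⁻⁷ g/L) / (811.5 g/mol) = 8.1824×10⁻¹⁰ mol/L
Pb₃(PO₄)₂(s) ⇌ 3 Pb²⁺(aq) + 2 PO₄³⁻(aq)
Call the molar solubility s, so that [Pb²⁺] = 3s and [PO₄³⁻] = 2s.
Ksp = [Pb²⁺]^3[PO₄³⁻]^2 = (3s)^3 · (2s)^2 = 108s^5
Ksp = 108 × (8.1824×10⁻¹⁰)^5 = 3.96×10⁻⁴⁴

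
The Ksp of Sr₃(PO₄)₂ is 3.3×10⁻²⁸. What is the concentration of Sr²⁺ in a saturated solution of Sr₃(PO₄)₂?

3.8×10⁻⁶ M

Sr₃(PO₄)₂(s) ⇌ 3 Sr²⁺(aq) + 2 PO₄³⁻(aq)
For each mole of Sr₃(PO₄)₂ that dissolves per liter, [Sr²⁺] = 3s and [PO₄³⁻] = 2s; let s denote this solubility.
Ksp = [Sr²⁺]^3[PO₄³⁻]^2 = (3s)^3 · (2s)^2 = 108s^5 = 3.3×10⁻²⁸
s = 1.3×10⁻⁶ mol L⁻¹
[Sr²⁺] = 3s = 3.8×10⁻⁶ mol L⁻¹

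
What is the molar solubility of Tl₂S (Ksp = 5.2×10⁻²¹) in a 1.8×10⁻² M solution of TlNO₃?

1.6×10⁻¹⁷ M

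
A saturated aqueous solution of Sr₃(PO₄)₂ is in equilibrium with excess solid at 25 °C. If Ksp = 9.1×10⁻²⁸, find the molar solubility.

1.5×10⁻⁶ M

Sr₃(PO₄)₂(s) ⇌ 3 Sr²⁺(aq) + 2 PO₄³⁻(aq)
For each mole of Sr₃(PO₄)₂ that dissolves per liter, [Sr²⁺] = 3s and [PO₄³⁻] = 2s; let s denote this solubility.
Ksp = [Sr²⁺]^3[PO₄³⁻]^2 = (3s)^3 · (2s)^2 = 108s^5
108s^5 = 9.1×10⁻²⁸  ⇒  s^5 = 8.4×10⁻³⁰
s = (8.4×10⁻³⁰)^(1/5) = 1.5×10⁻⁶ mol L⁻¹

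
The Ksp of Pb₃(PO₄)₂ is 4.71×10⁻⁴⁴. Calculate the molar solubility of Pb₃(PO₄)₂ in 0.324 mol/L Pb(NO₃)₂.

Pb₃(PO₄)₂(s) ⇌ 3 Pb²⁺(aq) + 2 PO₄³⁻(aq)
With Pb²⁺ already at 0.324 mol/L and s small, take [Pb²⁺] ≈ 0.324 mol/L and [PO₄³⁻] = 2s.
Ksp = [Pb²⁺]^3[PO₄³⁻]^2 = (0.324)^3(2s)^2
(2s)^2 = 4.71×10⁻⁴⁴ / (0.324)^3 = 1.38×10⁻⁴²
s = 5.88×10⁻²² mol/L

5.88×10⁻²² M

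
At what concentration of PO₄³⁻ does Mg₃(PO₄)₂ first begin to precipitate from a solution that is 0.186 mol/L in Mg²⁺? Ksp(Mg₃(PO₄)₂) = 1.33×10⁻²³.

Each salt precipitates once Q = Ksp for that salt.
Mg₃(PO₄)₂(s) ⇌ 3 Mg²⁺(aq) + 2 PO₄³⁻(aq)
Ksp = [Mg²⁺]^3[PO₄³⁻]^2 = [PO₄³⁻]^2(0.186)^3
[PO₄³⁻]^2 = 1.33×10⁻²³ / (0.186)^3 = 2.07×10⁻²¹
[PO₄³⁻] = 4.55×10⁻¹¹ mol/L

4.55×10⁻¹¹ M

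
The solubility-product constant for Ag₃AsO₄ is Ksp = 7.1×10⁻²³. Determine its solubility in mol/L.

1.3×10⁻⁶ M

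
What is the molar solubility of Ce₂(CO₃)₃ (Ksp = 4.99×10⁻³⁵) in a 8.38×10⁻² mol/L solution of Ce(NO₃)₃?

6.41×10⁻¹² M

Ce₂(CO₃)₃(s) ⇌ 2 Ce³⁺(aq) + 3 CO₃²⁻(aq)
The solution already contains Ce³⁺ at 8.38×10⁻² mol/L. Let s be the molar solubility of Ce₂(CO₃)₃.
[Ce³⁺] ≈ 8.38×10⁻² mol/L (common ion dominates); [CO₃²⁻] = 3s.
Ksp = [Ce³⁺]^2[CO₃²⁻]^3 = (8.38×10⁻²)^2(3s)^3
(3s)^3 = 4.99×10⁻³⁵ / (8.38×10⁻²)^2 = 7.11×10⁻³³
s = 6.41×10⁻¹² mol/L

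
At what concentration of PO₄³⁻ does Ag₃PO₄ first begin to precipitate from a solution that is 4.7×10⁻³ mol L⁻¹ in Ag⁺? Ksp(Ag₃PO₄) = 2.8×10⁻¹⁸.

2.7×10⁻¹¹ M

Each salt precipitates once Q = Ksp for that salt.
Ag₃PO₄(s) ⇌ 3 Ag⁺(aq) + PO₄³⁻(aq)
Ksp = [Ag⁺]^3[PO₄³⁻] = [PO₄³⁻](4.7×10⁻³)^3
[PO₄³⁻] = 2.8×10⁻¹⁸ / (4.7×10⁻³)^3 = 2.7×10⁻¹¹
[PO₄³⁻] = 2.7×10⁻¹¹ mol L⁻¹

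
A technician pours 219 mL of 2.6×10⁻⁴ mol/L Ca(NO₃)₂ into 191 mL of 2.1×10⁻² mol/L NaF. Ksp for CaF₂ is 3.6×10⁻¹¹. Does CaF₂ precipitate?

Yes

After mixing, V = 219 mL + 191 mL = 410 mL.
[Ca²⁺] = (2.6×10⁻⁴)(219)/410 = 1.4×10⁻⁴ mol/L
[F⁻] = (2.1×10⁻²)(191)/410 = 9.8×10⁻³ mol/L
Q = [Ca²⁺][F⁻]^2 = 1.3×10⁻⁸
Because Q > Ksp (1.3×10⁻⁸ vs 3.6×10⁻¹¹), a precipitate of CaF₂ forms.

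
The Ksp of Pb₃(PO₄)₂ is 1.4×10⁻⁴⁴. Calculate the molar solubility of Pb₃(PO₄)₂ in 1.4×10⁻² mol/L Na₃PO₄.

Pb₃(PO₄)₂(s) ⇌ 3 Pb²⁺(aq) + 2 PO₄³⁻(aq)
PO₄³⁻ is already present at 1.4×10⁻² mol/L. If s mol/L of Pb₃(PO₄)₂ dissolves, [Pb²⁺] = 3s while [PO₄³⁻] ≈ 1.4×10⁻² mol/L.
Ksp = [Pb²⁺]^3[PO₄³⁻]^2 = (3s)^3(1.4×10⁻²)^2
(3s)^3 = 1.4×10⁻⁴⁴ / (1.4×10⁻²)^2 = 7.1×10⁻⁴¹
s = 1.4×10⁻¹⁴ mol/L

1.4×10⁻¹⁴ M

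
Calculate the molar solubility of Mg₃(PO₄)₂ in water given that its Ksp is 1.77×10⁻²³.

Mg₃(PO₄)₂(s) ⇌ 3 Mg²⁺(aq) + 2 PO₄³⁻(aq)
For each mole of Mg₃(PO₄)₂ that dissolves per liter, [Mg²⁺] = 3s and [PO₄³⁻] = 2s; let s denote this solubility.
Ksp = [Mg²⁺]^3[PO₄³⁻]^2 = (3s)^3 · (2s)^2 = 108s^5
108s^5 = 1.77×10⁻²³  ⇒  s^5 = 1.64×10⁻²⁵
s = (1.64×10⁻²⁵)^(1/5) = 1.10×10⁻⁵ mol L⁻¹

1.10×10⁻⁵ M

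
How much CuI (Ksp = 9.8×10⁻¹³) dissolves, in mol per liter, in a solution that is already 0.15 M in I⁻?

CuI(s) ⇌ Cu⁺(aq) + I⁻(aq)
Let s be the solubility of CuI here. The common ion gives [I⁻] ≈ 0.15 M, and [Cu⁺] = s.
Ksp = [Cu⁺][I⁻] = s(0.15)
s = 9.8×10⁻¹³ / (0.15) = 6.5×10⁻¹²
s = 6.5×10⁻¹² M

6.5×10⁻¹² M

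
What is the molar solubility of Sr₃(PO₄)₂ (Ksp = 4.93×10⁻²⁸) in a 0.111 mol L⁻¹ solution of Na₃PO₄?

1.14×10⁻⁹ M

Sr₃(PO₄)₂(s) ⇌ 3 Sr²⁺(aq) + 2 PO₄³⁻(aq)
With PO₄³⁻ already at 0.111 mol L⁻¹ and s small, take [PO₄³⁻] ≈ 0.111 mol L⁻¹ and [Sr²⁺] = 3s.
Ksp = [Sr²⁺]^3[PO₄³⁻]^2 = (3s)^3(0.111)^2
(3s)^3 = 4.93×10⁻²⁸ / (0.111)^2 = 4.00×10⁻²⁶
s = 1.14×10⁻⁹ mol L⁻¹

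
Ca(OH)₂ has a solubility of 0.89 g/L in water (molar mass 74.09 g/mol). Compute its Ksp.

Molar solubility s = (0.89 g/L) / (74.09 g/mol) = 1.201×10⁻² mol/L
Ca(OH)₂(s) ⇌ Ca²⁺(aq) + 2 OH⁻(aq)
Let s be the molar solubility. Then [Ca²⁺] = s and [OH⁻] = 2s.
Ksp = [Ca²⁺][OH⁻]^2 = s · (2s)^2 = 4s^3
Ksp = 4 × (1.201×10⁻²)^3 = 6.9×10⁻⁶

Ksp = 6.9×10⁻⁶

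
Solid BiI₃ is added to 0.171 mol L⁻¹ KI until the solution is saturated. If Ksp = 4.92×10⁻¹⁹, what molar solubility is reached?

BiI₃(s) ⇌ Bi³⁺(aq) + 3 I⁻(aq)
I⁻ is already present at 0.171 mol L⁻¹. If s mol/L of BiI₃ dissolves, [Bi³⁺] = s while [I⁻] ≈ 0.171 mol L⁻¹.
Ksp = [Bi³⁺][I⁻]^3 = s(0.171)^3
s = 4.92×10⁻¹⁹ / (0.171)^3 = 9.84×10⁻¹⁷
s = 9.84×10⁻¹⁷ mol L⁻¹

9.84×10⁻¹⁷ M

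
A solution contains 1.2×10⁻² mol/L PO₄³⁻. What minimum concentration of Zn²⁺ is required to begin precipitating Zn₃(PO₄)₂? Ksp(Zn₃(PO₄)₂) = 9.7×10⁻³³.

4.1×10⁻¹⁰ M

A salt starts to precipitate once the ion product Q reaches its Ksp.
Zn₃(PO₄)₂(s) ⇌ 3 Zn²⁺(aq) + 2 PO₄³⁻(aq)
Ksp = [Zn²⁺]^3[PO₄³⁻]^2 = [Zn²⁺]^3(1.2×10⁻²)^2
[Zn²⁺]^3 = 9.7×10⁻³³ / (1.2×10⁻²)^2 = 6.7×10⁻²⁹
[Zn²⁺] = 4.1×10⁻¹⁰ mol/L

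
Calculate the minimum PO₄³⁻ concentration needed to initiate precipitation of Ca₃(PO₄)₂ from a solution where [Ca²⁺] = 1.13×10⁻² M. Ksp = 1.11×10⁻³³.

2.77×10⁻¹⁴ M

A salt starts to precipitate once the ion product Q reaches its Ksp.
Ca₃(PO₄)₂(s) ⇌ 3 Ca²⁺(aq) + 2 PO₄³⁻(aq)
Ksp = [Ca²⁺]^3[PO₄³⁻]^2 = [PO₄³⁻]^2(1.13×10⁻²)^3
[PO₄³⁻]^2 = 1.11×10⁻³³ / (1.13×10⁻²)^3 = 7.69×10⁻²⁸
[PO₄³⁻] = 2.77×10⁻¹⁴ M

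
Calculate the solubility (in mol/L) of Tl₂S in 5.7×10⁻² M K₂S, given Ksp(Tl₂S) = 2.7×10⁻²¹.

Tl₂S(s) ⇌ 2 Tl⁺(aq) + S²⁻(aq)
Let s be the solubility of Tl₂S here. The common ion gives [S²⁻] ≈ 5.7×10⁻² M, and [Tl⁺] = 2s.
Ksp = [Tl⁺]^2[S²⁻] = (2s)^2(5.7×10⁻²)
(2s)^2 = 2.7×10⁻²¹ / (5.7×10⁻²) = 4.7×10⁻²⁰
s = 1.1×10⁻¹⁰ M

1.1×10⁻¹⁰ M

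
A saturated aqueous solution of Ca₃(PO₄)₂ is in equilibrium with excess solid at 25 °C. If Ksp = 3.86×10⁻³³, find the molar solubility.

Ca₃(PO₄)₂(s) ⇌ 3 Ca²⁺(aq) + 2 PO₄³⁻(aq)
For each mole of Ca₃(PO₄)₂ that dissolves per liter, [Ca²⁺] = 3s and [PO₄³⁻] = 2s; let s denote this solubility.
Ksp = [Ca²⁺]^3[PO₄³⁻]^2 = (3s)^3 · (2s)^2 = 108s^5
108s^5 = 3.86×10⁻³³  ⇒  s^5 = 3.57×10⁻³⁵
s = 1.29×10⁻⁷ M

1.29×10⁻⁷ M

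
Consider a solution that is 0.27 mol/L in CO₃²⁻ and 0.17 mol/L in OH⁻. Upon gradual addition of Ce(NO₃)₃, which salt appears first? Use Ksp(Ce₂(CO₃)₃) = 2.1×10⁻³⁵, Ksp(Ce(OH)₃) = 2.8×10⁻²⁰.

Ce(OH)₃

The threshold for precipitation is Q = Ksp.
For Ce₂(CO₃)₃: [Ce³⁺] = (Ksp/[CO₃²⁻]^3)^(1/2) = 3.3×10⁻¹⁷ mol/L
For Ce(OH)₃: [Ce³⁺] = (Ksp/[OH⁻]^3) = 5.7×10⁻¹⁸ mol/L
Ce(OH)₃ requires the lower [Ce³⁺], so it precipitates first.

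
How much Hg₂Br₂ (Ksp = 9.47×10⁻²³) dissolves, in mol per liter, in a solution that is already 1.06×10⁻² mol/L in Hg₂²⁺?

4.73×10⁻¹¹ M

Hg₂Br₂(s) ⇌ Hg₂²⁺(aq) + 2 Br⁻(aq)
The solution already contains Hg₂²⁺ at 1.06×10⁻² mol/L. Let s be the molar solubility of Hg₂Br₂.
[Hg₂²⁺] ≈ 1.06×10⁻² mol/L (common ion dominates); [Br⁻] = 2s.
Ksp = [Hg₂²⁺][Br⁻]^2 = (1.06×10⁻²)(2s)^2
(2s)^2 = 9.47×10⁻²³ / (1.06×10⁻²) = 8.93×10⁻²¹
s = 4.73×10⁻¹¹ mol/L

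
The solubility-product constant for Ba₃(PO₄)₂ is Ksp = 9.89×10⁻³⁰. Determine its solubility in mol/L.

Ba₃(PO₄)₂(s) ⇌ 3 Ba²⁺(aq) + 2 PO₄³⁻(aq)
If s mol/L of Ba₃(PO₄)₂ dissolves, [Ba²⁺] = 3s and [PO₄³⁻] = 2s.
Ksp = [Ba²⁺]^3[PO₄³⁻]^2 = (3s)^3 · (2s)^2 = 108s^5
108s^5 = 9.89×10⁻³⁰  ⇒  s^5 = 9.16×10⁻³²
s = (9.16×10⁻³²)^(1/5) = 6.20×10⁻⁷ mol L⁻¹

6.20×10⁻⁷ M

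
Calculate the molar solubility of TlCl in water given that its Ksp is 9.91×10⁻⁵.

9.95×10⁻³ M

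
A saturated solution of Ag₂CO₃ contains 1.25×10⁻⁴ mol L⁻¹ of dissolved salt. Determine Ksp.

Ksp = 7.81×10⁻¹²

Ag₂CO₃(s) ⇌ 2 Ag⁺(aq) + CO₃²⁻(aq)
Call the molar solubility s, so that [Ag⁺] = 2s and [CO₃²⁻] = s.
Ksp = [Ag⁺]^2[CO₃²⁻] = (2s)^2 · s = 4s^3
Ksp = 4 × (1.25×10⁻⁴)^3 = 7.81×10⁻¹²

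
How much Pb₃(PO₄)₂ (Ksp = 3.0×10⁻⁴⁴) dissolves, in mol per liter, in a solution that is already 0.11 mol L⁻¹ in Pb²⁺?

2.4×10⁻²¹ M

Pb₃(PO₄)₂(s) ⇌ 3 Pb²⁺(aq) + 2 PO₄³⁻(aq)
The solution already contains Pb²⁺ at 0.11 mol L⁻¹. Let s be the molar solubility of Pb₃(PO₄)₂.
[Pb²⁺] ≈ 0.11 mol L⁻¹ (common ion dominates); [PO₄³⁻] = 2s.
Ksp = [Pb²⁺]^3[PO₄³⁻]^2 = (0.11)^3(2s)^2
(2s)^2 = 3.0×10⁻⁴⁴ / (0.11)^3 = 2.3×10⁻⁴¹
s = 2.4×10⁻²¹ mol L⁻¹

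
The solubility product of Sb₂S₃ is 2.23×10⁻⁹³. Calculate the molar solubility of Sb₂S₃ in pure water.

Sb₂S₃(s) ⇌ 2 Sb³⁺(aq) + 3 S²⁻(aq)
For each mole of Sb₂S₃ that dissolves per liter, [Sb³⁺] = 2s and [S²⁻] = 3s; let s denote this solubility.
Ksp = [Sb³⁺]^2[S²⁻]^3 = (2s)^2 · (3s)^3 = 108s^5
108s^5 = 2.23×10⁻⁹³  ⇒  s^5 = 2.06×10⁻⁹⁵
Taking the 5th root, s = 1.16×10⁻¹⁹ M.

1.16×10⁻¹⁹ M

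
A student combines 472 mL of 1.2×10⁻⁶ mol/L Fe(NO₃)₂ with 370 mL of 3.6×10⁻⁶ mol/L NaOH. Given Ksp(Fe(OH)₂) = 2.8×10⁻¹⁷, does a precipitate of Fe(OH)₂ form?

After mixing, V = 472 mL + 370 mL = 842 mL.
[Fe²⁺] = (1.2×10⁻⁶)(472)/842 = 6.7×10⁻⁷ mol/L
[OH⁻] = (3.6×10⁻⁶)(370)/842 = 1.6×10⁻⁶ mol/L
Q = [Fe²⁺][OH⁻]^2 = 1.7×10⁻¹⁸
Q = 1.7×10⁻¹⁸ < Ksp = 2.8×10⁻¹⁷, so the solution is unsaturated and no precipitate forms.

No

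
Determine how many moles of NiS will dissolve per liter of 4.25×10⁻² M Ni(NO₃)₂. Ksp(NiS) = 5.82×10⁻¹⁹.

NiS(s) ⇌ Ni²⁺(aq) + S²⁻(aq)
The solution already contains Ni²⁺ at 4.25×10⁻² M. Let s be the molar solubility of NiS.
[Ni²⁺] ≈ 4.25×10⁻² M (common ion dominates); [S²⁻] = s.
Ksp = [Ni²⁺][S²⁻] = (4.25×10⁻²)s
s = 5.82×10⁻¹⁹ / (4.25×10⁻²) = 1.37×10⁻¹⁷
s = 1.37×10⁻¹⁷ M

1.37×10⁻¹⁷ M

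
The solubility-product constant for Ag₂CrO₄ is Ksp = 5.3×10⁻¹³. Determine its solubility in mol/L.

5.1×10⁻⁵ M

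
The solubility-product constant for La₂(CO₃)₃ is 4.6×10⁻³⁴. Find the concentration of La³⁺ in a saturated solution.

1.7×10⁻⁷ M

La₂(CO₃)₃(s) ⇌ 2 La³⁺(aq) + 3 CO₃²⁻(aq)
If s mol/L of La₂(CO₃)₃ dissolves, [La³⁺] = 2s and [CO₃²⁻] = 3s.
Ksp = [La³⁺]^2[CO₃²⁻]^3 = (2s)^2 · (3s)^3 = 108s^5 = 4.6×10⁻³⁴
s = 8.4×10⁻⁸ mol L⁻¹
[La³⁺] = 2s = 1.7×10⁻⁷ mol L⁻¹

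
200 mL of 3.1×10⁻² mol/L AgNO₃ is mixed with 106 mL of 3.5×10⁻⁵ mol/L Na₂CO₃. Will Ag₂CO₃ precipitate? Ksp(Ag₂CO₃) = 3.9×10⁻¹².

Total volume after mixing = 200 + 106 = 306 mL.
[Ag⁺] = (3.1×10⁻²)(200)/306 = 2.0×10⁻² mol/L
[CO₃²⁻] = (3.5×10⁻⁵)(106)/306 = 1.2×10⁻⁵ mol/L
Q = [Ag⁺]^2[CO₃²⁻] = 5.0×10⁻⁹
Q = 5.0×10⁻⁹ > Ksp = 3.9×10⁻¹², so the solution is supersaturated and Ag₂CO₃ precipitates.

Yes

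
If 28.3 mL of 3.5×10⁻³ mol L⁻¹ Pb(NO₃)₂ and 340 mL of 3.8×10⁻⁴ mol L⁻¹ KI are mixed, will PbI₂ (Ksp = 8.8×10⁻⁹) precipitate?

No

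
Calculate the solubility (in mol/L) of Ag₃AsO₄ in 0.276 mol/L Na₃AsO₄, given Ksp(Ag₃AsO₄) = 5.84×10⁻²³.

1.99×10⁻⁸ M

Ag₃AsO₄(s) ⇌ 3 Ag⁺(aq) + AsO₄³⁻(aq)
Let s be the solubility of Ag₃AsO₄ here. The common ion gives [AsO₄³⁻] ≈ 0.276 mol/L, and [Ag⁺] = 3s.
Ksp = [Ag⁺]^3[AsO₄³⁻] = (3s)^3(0.276)
(3s)^3 = 5.84×10⁻²³ / (0.276) = 2.12×10⁻²²
s = 1.99×10⁻⁸ mol/L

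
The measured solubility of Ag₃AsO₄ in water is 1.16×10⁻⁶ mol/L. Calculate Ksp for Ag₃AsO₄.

Ksp = 4.89×10⁻²³

Ag₃AsO₄(s) ⇌ 3 Ag⁺(aq) + AsO₄³⁻(aq)
With molar solubility s: [Ag⁺] = 3s, [AsO₄³⁻] = s.
Ksp = [Ag⁺]^3[AsO₄³⁻] = (3s)^3 · s = 27s^4
Ksp = 27 × (1.16×10⁻⁶)^4 = 4.89×10⁻²³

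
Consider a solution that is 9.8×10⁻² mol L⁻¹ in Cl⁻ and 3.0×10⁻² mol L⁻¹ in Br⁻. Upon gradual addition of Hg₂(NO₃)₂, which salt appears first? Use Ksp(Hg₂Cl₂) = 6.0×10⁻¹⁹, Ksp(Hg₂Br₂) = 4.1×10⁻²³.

Hg₂Br₂

Precipitation of each salt begins when its ion product equals Ksp.
For Hg₂Cl₂: [Hg₂²⁺] = (Ksp/[Cl⁻]^2) = 6.2×10⁻¹⁷ mol L⁻¹
For Hg₂Br₂: [Hg₂²⁺] = (Ksp/[Br⁻]^2) = 4.6×10⁻²⁰ mol L⁻¹
Hg₂Br₂ requires the lower [Hg₂²⁺], so it precipitates first.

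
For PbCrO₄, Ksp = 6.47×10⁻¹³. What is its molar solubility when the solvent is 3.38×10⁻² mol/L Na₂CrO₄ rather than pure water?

PbCrO₄(s) ⇌ Pb²⁺(aq) + CrO₄²⁻(aq)
The solution already contains CrO₄²⁻ at 3.38×10⁻² mol/L. Let s be the molar solubility of PbCrO₄.
[CrO₄²⁻] ≈ 3.38×10⁻² mol/L (common ion dominates); [Pb²⁺] = s.
Ksp = [Pb²⁺][CrO₄²⁻] = s(3.38×10⁻²)
s = 6.47×10⁻¹³ / (3.38×10⁻²) = 1.91×10⁻¹¹
s = 1.91×10⁻¹¹ mol/L

1.91×10⁻¹¹ M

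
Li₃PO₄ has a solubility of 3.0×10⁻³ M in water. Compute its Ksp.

Li₃PO₄(s) ⇌ 3 Li⁺(aq) + PO₄³⁻(aq)
For each mole of Li₃PO₄ that dissolves per liter, [Li⁺] = 3s and [PO₄³⁻] = s; let s denote this solubility.
Ksp = [Li⁺]^3[PO₄³⁻] = (3s)^3 · s = 27s^4
Ksp = 27 × (3.0×10⁻³)^4 = 2.2×10⁻⁹

Ksp = 2.2×10⁻⁹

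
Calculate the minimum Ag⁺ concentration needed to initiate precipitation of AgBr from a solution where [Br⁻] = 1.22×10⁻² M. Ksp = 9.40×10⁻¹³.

Precipitation begins when Q = Ksp.
AgBr(s) ⇌ Ag⁺(aq) + Br⁻(aq)
Ksp = [Ag⁺][Br⁻] = [Ag⁺](1.22×10⁻²)
[Ag⁺] = 9.40×10⁻¹³ / (1.22×10⁻²) = 7.70×10⁻¹¹
[Ag⁺] = 7.70×10⁻¹¹ M

7.70×10⁻¹¹ M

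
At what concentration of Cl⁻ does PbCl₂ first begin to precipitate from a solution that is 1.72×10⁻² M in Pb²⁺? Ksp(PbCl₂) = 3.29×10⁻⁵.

Precipitation begins when Q = Ksp.
PbCl₂(s) ⇌ Pb²⁺(aq) + 2 Cl⁻(aq)
Ksp = [Pb²⁺][Cl⁻]^2 = [Cl⁻]^2(1.72×10⁻²)
[Cl⁻]^2 = 3.29×10⁻⁵ / (1.72×10⁻²) = 1.91×10⁻³
[Cl⁻] = 4.37×10⁻² M

4.37×10⁻² M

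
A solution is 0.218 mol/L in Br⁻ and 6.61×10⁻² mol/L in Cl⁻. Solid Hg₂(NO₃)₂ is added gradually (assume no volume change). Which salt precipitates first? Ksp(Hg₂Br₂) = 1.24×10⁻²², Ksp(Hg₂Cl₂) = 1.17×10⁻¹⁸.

Hg₂Br₂

Each salt precipitates once Q = Ksp for that salt.
For Hg₂Br₂: [Hg₂²⁺] = (Ksp/[Br⁻]^2) = 2.61×10⁻²¹ mol/L
For Hg₂Cl₂: [Hg₂²⁺] = (Ksp/[Cl⁻]^2) = 2.68×10⁻¹⁶ mol/L
Since Hg₂Br₂ needs less Hg₂²⁺ to reach saturation, it precipitates first.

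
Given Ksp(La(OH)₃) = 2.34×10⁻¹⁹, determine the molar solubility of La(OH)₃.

9.65×10⁻⁶ M

La(OH)₃(s) ⇌ La³⁺(aq) + 3 OH⁻(aq)
Let s be the molar solubility. Then [La³⁺] = s and [OH⁻] = 3s.
Ksp = [La³⁺][OH⁻]^3 = s · (3s)^3 = 27s^4
27s^4 = 2.34×10⁻¹⁹  ⇒  s^4 = 8.67×10⁻²¹
Taking the 4th root, s = 9.65×10⁻⁶ mol/L.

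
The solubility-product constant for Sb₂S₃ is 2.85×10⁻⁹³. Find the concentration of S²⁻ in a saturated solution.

3.64×10⁻¹⁹ M

Sb₂S₃(s) ⇌ 2 Sb³⁺(aq) + 3 S²⁻(aq)
Let s be the molar solubility. Then [Sb³⁺] = 2s and [S²⁻] = 3s.
Ksp = [Sb³⁺]^2[S²⁻]^3 = (2s)^2 · (3s)^3 = 108s^5 = 2.85×10⁻⁹³
s = 1.21×10⁻¹⁹ M
[S²⁻] = 3s = 3.64×10⁻¹⁹ M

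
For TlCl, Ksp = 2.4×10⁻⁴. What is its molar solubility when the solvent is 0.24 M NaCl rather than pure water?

1.0×10⁻³ M

TlCl(s) ⇌ Tl⁺(aq) + Cl⁻(aq)
Let s be the solubility of TlCl here. The common ion gives [Cl⁻] ≈ 0.24 M, and [Tl⁺] = s.
Ksp = [Tl⁺][Cl⁻] = s(0.24)
s = 2.4×10⁻⁴ / (0.24) = 1.0×10⁻³
s = 1.0×10⁻³ M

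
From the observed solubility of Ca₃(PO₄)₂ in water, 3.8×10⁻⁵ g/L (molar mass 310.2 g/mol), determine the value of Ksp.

Ksp = 3.0×10⁻³³

Molar solubility s = (3.8×10⁻⁵ g/L) / (310.2 g/mol) = 1.225×10⁻⁷ mol/L
Ca₃(PO₄)₂(s) ⇌ 3 Ca²⁺(aq) + 2 PO₄³⁻(aq)
Call the molar solubility s, so that [Ca²⁺] = 3s and [PO₄³⁻] = 2s.
Ksp = [Ca²⁺]^3[PO₄³⁻]^2 = (3s)^3 · (2s)^2 = 108s^5
Ksp = 108 × (1.225×10⁻⁷)^5 = 3.0×10⁻³³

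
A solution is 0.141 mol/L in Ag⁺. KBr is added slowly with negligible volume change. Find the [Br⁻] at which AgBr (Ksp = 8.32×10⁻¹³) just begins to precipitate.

A salt starts to precipitate once the ion product Q reaches its Ksp.
AgBr(s) ⇌ Ag⁺(aq) + Br⁻(aq)
Ksp = [Ag⁺][Br⁻] = [Br⁻](0.141)
[Br⁻] = 8.32×10⁻¹³ / (0.141) = 5.90×10⁻¹²
[Br⁻] = 5.90×10⁻¹² mol/L

5.90×10⁻¹² M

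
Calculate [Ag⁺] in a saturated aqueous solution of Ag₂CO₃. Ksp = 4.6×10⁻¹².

2.1×10⁻⁴ M

Ag₂CO₃(s) ⇌ 2 Ag⁺(aq) + CO₃²⁻(aq)
Let s be the molar solubility. Then [Ag⁺] = 2s and [CO₃²⁻] = s.
Ksp = [Ag⁺]^2[CO₃²⁻] = (2s)^2 · s = 4s^3 = 4.6×10⁻¹²
s = 1.0×10⁻⁴ M
[Ag⁺] = 2s = 2.1×10⁻⁴ M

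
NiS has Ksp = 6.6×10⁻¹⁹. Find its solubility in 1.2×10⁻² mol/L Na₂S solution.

5.5×10⁻¹⁷ M

NiS(s) ⇌ Ni²⁺(aq) + S²⁻(aq)
The solution already contains S²⁻ at 1.2×10⁻² mol/L. Let s be the molar solubility of NiS.
[S²⁻] ≈ 1.2×10⁻² mol/L (common ion dominates); [Ni²⁺] = s.
Ksp = [Ni²⁺][S²⁻] = s(1.2×10⁻²)
s = 6.6×10⁻¹⁹ / (1.2×10⁻²) = 5.5×10⁻¹⁷
s = 5.5×10⁻¹⁷ mol/L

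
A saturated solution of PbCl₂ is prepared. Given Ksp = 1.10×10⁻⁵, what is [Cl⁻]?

PbCl₂(s) ⇌ Pb²⁺(aq) + 2 Cl⁻(aq)
For each mole of PbCl₂ that dissolves per liter, [Pb²⁺] = s and [Cl⁻] = 2s; let s denote this solubility.
Ksp = [Pb²⁺][Cl⁻]^2 = s · (2s)^2 = 4s^3 = 1.10×10⁻⁵
s = 1.40×10⁻² M
[Cl⁻] = 2s = 2.80×10⁻² M

2.80×10⁻² M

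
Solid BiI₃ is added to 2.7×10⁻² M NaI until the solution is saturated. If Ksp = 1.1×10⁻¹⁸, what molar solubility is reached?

5.6×10⁻¹⁴ M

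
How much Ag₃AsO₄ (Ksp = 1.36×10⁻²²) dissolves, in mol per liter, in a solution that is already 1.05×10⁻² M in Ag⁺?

1.17×10⁻¹⁶ M

Ag₃AsO₄(s) ⇌ 3 Ag⁺(aq) + AsO₄³⁻(aq)
With Ag⁺ already at 1.05×10⁻² M and s small, take [Ag⁺] ≈ 1.05×10⁻² M and [AsO₄³⁻] = s.
Ksp = [Ag⁺]^3[AsO₄³⁻] = (1.05×10⁻²)^3s
s = 1.36×10⁻²² / (1.05×10⁻²)^3 = 1.17×10⁻¹⁶
s = 1.17×10⁻¹⁶ M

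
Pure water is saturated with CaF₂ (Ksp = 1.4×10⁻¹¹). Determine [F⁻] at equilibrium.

CaF₂(s) ⇌ Ca²⁺(aq) + 2 F⁻(aq)
For each mole of CaF₂ that dissolves per liter, [Ca²⁺] = s and [F⁻] = 2s; let s denote this solubility.
Ksp = [Ca²⁺][F⁻]^2 = s · (2s)^2 = 4s^3 = 1.4×10⁻¹¹
s = 1.5×10⁻⁴ M
[F⁻] = 2s = 3.0×10⁻⁴ M

3.0×10⁻⁴ M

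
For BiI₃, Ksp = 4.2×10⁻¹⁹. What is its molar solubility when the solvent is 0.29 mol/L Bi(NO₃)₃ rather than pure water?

BiI₃(s) ⇌ Bi³⁺(aq) + 3 I⁻(aq)
Bi³⁺ is already present at 0.29 mol/L. If s mol/L of BiI₃ dissolves, [I⁻] = 3s while [Bi³⁺] ≈ 0.29 mol/L.
Ksp = [Bi³⁺][I⁻]^3 = (0.29)(3s)^3
(3s)^3 = 4.2×10⁻¹⁹ / (0.29) = 1.4×10⁻¹⁸
s = 3.8×10⁻⁷ mol/L

3.8×10⁻⁷ M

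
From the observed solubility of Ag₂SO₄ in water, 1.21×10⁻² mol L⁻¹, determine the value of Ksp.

Ag₂SO₄(s) ⇌ 2 Ag⁺(aq) + SO₄²⁻(aq)
Call the molar solubility s, so that [Ag⁺] = 2s and [SO₄²⁻] = s.
Ksp = [Ag⁺]^2[SO₄²⁻] = (2s)^2 · s = 4s^3
Ksp = 4 × (1.21×10⁻²)^3 = 7.09×10⁻⁶

Ksp = 7.09×10⁻⁶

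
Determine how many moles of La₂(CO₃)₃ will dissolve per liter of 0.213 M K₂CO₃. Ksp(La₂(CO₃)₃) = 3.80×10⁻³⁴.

9.91×10⁻¹⁷ M

La₂(CO₃)₃(s) ⇌ 2 La³⁺(aq) + 3 CO₃²⁻(aq)
CO₃²⁻ is already present at 0.213 M. If s mol/L of La₂(CO₃)₃ dissolves, [La³⁺] = 2s while [CO₃²⁻] ≈ 0.213 M.
Ksp = [La³⁺]^2[CO₃²⁻]^3 = (2s)^2(0.213)^3
(2s)^2 = 3.80×10⁻³⁴ / (0.213)^3 = 3.93×10⁻³²
s = 9.91×10⁻¹⁷ M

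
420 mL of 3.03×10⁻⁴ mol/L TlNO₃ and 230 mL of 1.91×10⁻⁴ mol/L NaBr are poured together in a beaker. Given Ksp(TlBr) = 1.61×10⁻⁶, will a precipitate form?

No

After mixing, V = 420 mL + 230 mL = 650 mL.
[Tl⁺] = (3.03×10⁻⁴)(420)/650 = 1.96×10⁻⁴ mol/L
[Br⁻] = (1.91×10⁻⁴)(230)/650 = 6.76×10⁻⁵ mol/L
Q = [Tl⁺][Br⁻] = 1.32×10⁻⁸
Since Q (1.32×10⁻⁸) is less than Ksp (1.61×10⁻⁶), no TlBr precipitates.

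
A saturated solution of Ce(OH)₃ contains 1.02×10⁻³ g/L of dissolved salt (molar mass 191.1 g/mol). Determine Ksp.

Ksp = 2.19×10⁻²⁰

Molar solubility s = (1.02×10⁻³ g/L) / (191.1 g/mol) = 5.3375×10⁻⁶ mol/L
Ce(OH)₃(s) ⇌ Ce³⁺(aq) + 3 OH⁻(aq)
With molar solubility s: [Ce³⁺] = s, [OH⁻] = 3s.
Ksp = [Ce³⁺][OH⁻]^3 = s · (3s)^3 = 27s^4
Ksp = 27 × (5.3375×10⁻⁶)^4 = 2.19×10⁻²⁰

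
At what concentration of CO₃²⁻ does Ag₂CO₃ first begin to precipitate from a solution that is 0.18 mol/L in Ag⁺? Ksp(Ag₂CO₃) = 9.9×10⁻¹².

3.1×10⁻¹⁰ M

Precipitation of each salt begins when its ion product equals Ksp.
Ag₂CO₃(s) ⇌ 2 Ag⁺(aq) + CO₃²⁻(aq)
Ksp = [Ag⁺]^2[CO₃²⁻] = [CO₃²⁻](0.18)^2
[CO₃²⁻] = 9.9×10⁻¹² / (0.18)^2 = 3.1×10⁻¹⁰
[CO₃²⁻] = 3.1×10⁻¹⁰ mol/L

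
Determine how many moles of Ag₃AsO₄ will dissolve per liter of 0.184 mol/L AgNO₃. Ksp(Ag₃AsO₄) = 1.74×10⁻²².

Ag₃AsO₄(s) ⇌ 3 Ag⁺(aq) + AsO₄³⁻(aq)
Let s be the solubility of Ag₃AsO₄ here. The common ion gives [Ag⁺] ≈ 0.184 mol/L, and [AsO₄³⁻] = s.
Ksp = [Ag⁺]^3[AsO₄³⁻] = (0.184)^3s
s = 1.74×10⁻²² / (0.184)^3 = 2.79×10⁻²⁰
s = 2.79×10⁻²⁰ mol/L

2.79×10⁻²⁰ M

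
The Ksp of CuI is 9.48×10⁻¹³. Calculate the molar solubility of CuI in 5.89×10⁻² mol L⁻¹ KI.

1.61×10⁻¹¹ M

CuI(s) ⇌ Cu⁺(aq) + I⁻(aq)
Let s be the solubility of CuI here. The common ion gives [I⁻] ≈ 5.89×10⁻² mol L⁻¹, and [Cu⁺] = s.
Ksp = [Cu⁺][I⁻] = s(5.89×10⁻²)
s = 9.48×10⁻¹³ / (5.89×10⁻²) = 1.61×10⁻¹¹
s = 1.61×10⁻¹¹ mol L⁻¹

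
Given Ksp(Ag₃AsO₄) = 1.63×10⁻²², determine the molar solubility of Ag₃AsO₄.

Ag₃AsO₄(s) ⇌ 3 Ag⁺(aq) + AsO₄³⁻(aq)
Call the molar solubility s, so that [Ag⁺] = 3s and [AsO₄³⁻] = s.
Ksp = [Ag⁺]^3[AsO₄³⁻] = (3s)^3 · s = 27s^4
27s^4 = 1.63×10⁻²²  ⇒  s^4 = 6.04×10⁻²⁴
s = 1.57×10⁻⁶ mol L⁻¹

1.57×10⁻⁶ M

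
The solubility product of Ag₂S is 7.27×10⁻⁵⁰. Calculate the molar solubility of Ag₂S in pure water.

2.63×10⁻¹⁷ M

Ag₂S(s) ⇌ 2 Ag⁺(aq) + S²⁻(aq)
Call the molar solubility s, so that [Ag⁺] = 2s and [S²⁻] = s.
Ksp = [Ag⁺]^2[S²⁻] = (2s)^2 · s = 4s^3
4s^3 = 7.27×10⁻⁵⁰  ⇒  s^3 = 1.82×10⁻⁵⁰
s = 2.63×10⁻¹⁷ mol L⁻¹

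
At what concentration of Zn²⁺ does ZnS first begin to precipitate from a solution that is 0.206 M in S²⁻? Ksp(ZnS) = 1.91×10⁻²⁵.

Precipitation of each salt begins when its ion product equals Ksp.
ZnS(s) ⇌ Zn²⁺(aq) + S²⁻(aq)
Ksp = [Zn²⁺][S²⁻] = [Zn²⁺](0.206)
[Zn²⁺] = 1.91×10⁻²⁵ / (0.206) = 9.27×10⁻²⁵
[Zn²⁺] = 9.27×10⁻²⁵ M

9.27×10⁻²⁵ M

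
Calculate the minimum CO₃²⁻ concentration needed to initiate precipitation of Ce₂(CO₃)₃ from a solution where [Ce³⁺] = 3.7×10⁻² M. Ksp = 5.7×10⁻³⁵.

Precipitation of each salt begins when its ion product equals Ksp.
Ce₂(CO₃)₃(s) ⇌ 2 Ce³⁺(aq) + 3 CO₃²⁻(aq)
Ksp = [Ce³⁺]^2[CO₃²⁻]^3 = [CO₃²⁻]^3(3.7×10⁻²)^2
[CO₃²⁻]^3 = 5.7×10⁻³⁵ / (3.7×10⁻²)^2 = 4.2×10⁻³²
[CO₃²⁻] = 3.5×10⁻¹¹ M

3.5×10⁻¹¹ M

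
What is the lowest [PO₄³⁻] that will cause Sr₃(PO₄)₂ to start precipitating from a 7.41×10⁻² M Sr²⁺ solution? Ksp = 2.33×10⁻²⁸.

The threshold for precipitation is Q = Ksp.
Sr₃(PO₄)₂(s) ⇌ 3 Sr²⁺(aq) + 2 PO₄³⁻(aq)
Ksp = [Sr²⁺]^3[PO₄³⁻]^2 = [PO₄³⁻]^2(7.41×10⁻²)^3
[PO₄³⁻]^2 = 2.33×10⁻²⁸ / (7.41×10⁻²)^3 = 5.73×10⁻²⁵
[PO₄³⁻] = 7.57×10⁻¹³ M

7.57×10⁻¹³ M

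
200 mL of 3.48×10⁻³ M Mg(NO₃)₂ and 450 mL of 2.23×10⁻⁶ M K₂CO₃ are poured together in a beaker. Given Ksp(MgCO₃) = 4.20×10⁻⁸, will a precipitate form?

The combined volume is 650 mL.
[Mg²⁺] = (3.48×10⁻³)(200)/650 = 1.07×10⁻³ M
[CO₃²⁻] = (2.23×10⁻⁶)(450)/650 = 1.54×10⁻⁶ M
Q = [Mg²⁺][CO₃²⁻] = 1.65×10⁻⁹
Since Q (1.65×10⁻⁹) is less than Ksp (4.20×10⁻⁸), no MgCO₃ precipitates.

No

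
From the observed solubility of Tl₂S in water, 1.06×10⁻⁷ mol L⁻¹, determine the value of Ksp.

Ksp = 4.76×10⁻²¹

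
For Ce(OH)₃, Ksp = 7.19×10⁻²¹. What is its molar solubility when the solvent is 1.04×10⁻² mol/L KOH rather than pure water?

6.39×10⁻¹⁵ M

Ce(OH)₃(s) ⇌ Ce³⁺(aq) + 3 OH⁻(aq)
The solution already contains OH⁻ at 1.04×10⁻² mol/L. Let s be the molar solubility of Ce(OH)₃.
[OH⁻] ≈ 1.04×10⁻² mol/L (common ion dominates); [Ce³⁺] = s.
Ksp = [Ce³⁺][OH⁻]^3 = s(1.04×10⁻²)^3
s = 7.19×10⁻²¹ / (1.04×10⁻²)^3 = 6.39×10⁻¹⁵
s = 6.39×10⁻¹⁵ mol/L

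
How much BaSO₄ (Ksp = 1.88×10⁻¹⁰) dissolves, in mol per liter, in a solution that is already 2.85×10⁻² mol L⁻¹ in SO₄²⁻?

BaSO₄(s) ⇌ Ba²⁺(aq) + SO₄²⁻(aq)
With SO₄²⁻ already at 2.85×10⁻² mol L⁻¹ and s small, take [SO₄²⁻] ≈ 2.85×10⁻² mol L⁻¹ and [Ba²⁺] = s.
Ksp = [Ba²⁺][SO₄²⁻] = s(2.85×10⁻²)
s = 1.88×10⁻¹⁰ / (2.85×10⁻²) = 6.60×10⁻⁹
s = 6.60×10⁻⁹ mol L⁻¹

6.60×10⁻⁹ M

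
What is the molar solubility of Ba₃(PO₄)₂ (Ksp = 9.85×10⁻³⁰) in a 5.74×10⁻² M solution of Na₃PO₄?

4.80×10⁻¹⁰ M

Ba₃(PO₄)₂(s) ⇌ 3 Ba²⁺(aq) + 2 PO₄³⁻(aq)
The solution already contains PO₄³⁻ at 5.74×10⁻² M. Let s be the molar solubility of Ba₃(PO₄)₂.
[PO₄³⁻] ≈ 5.74×10⁻² M (common ion dominates); [Ba²⁺] = 3s.
Ksp = [Ba²⁺]^3[PO₄³⁻]^2 = (3s)^3(5.74×10⁻²)^2
(3s)^3 = 9.85×10⁻³⁰ / (5.74×10⁻²)^2 = 2.99×10⁻²⁷
s = 4.80×10⁻¹⁰ M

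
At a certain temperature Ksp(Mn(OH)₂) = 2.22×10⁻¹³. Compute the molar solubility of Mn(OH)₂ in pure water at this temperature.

3.81×10⁻⁵ M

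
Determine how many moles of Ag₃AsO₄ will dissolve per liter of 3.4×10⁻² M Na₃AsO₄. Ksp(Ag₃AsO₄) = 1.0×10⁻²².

Ag₃AsO₄(s) ⇌ 3 Ag⁺(aq) + AsO₄³⁻(aq)
The solution already contains AsO₄³⁻ at 3.4×10⁻² M. Let s be the molar solubility of Ag₃AsO₄.
[AsO₄³⁻] ≈ 3.4×10⁻² M (common ion dominates); [Ag⁺] = 3s.
Ksp = [Ag⁺]^3[AsO₄³⁻] = (3s)^3(3.4×10⁻²)
(3s)^3 = 1.0×10⁻²² / (3.4×10⁻²) = 2.9×10⁻²¹
s = 4.8×10⁻⁸ M

4.8×10⁻⁸ M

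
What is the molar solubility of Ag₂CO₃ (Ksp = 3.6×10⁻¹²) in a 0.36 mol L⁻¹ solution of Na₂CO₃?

1.6×10⁻⁶ M

Ag₂CO₃(s) ⇌ 2 Ag⁺(aq) + CO₃²⁻(aq)
The solution already contains CO₃²⁻ at 0.36 mol L⁻¹. Let s be the molar solubility of Ag₂CO₃.
[CO₃²⁻] ≈ 0.36 mol L⁻¹ (common ion dominates); [Ag⁺] = 2s.
Ksp = [Ag⁺]^2[CO₃²⁻] = (2s)^2(0.36)
(2s)^2 = 3.6×10⁻¹² / (0.36) = 1.0×10⁻¹¹
s = 1.6×10⁻⁶ mol L⁻¹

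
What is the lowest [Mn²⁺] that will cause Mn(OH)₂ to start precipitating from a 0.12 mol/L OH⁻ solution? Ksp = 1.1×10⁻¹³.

The threshold for precipitation is Q = Ksp.
Mn(OH)₂(s) ⇌ Mn²⁺(aq) + 2 OH⁻(aq)
Ksp = [Mn²⁺][OH⁻]^2 = [Mn²⁺](0.12)^2
[Mn²⁺] = 1.1×10⁻¹³ / (0.12)^2 = 7.6×10⁻¹²
[Mn²⁺] = 7.6×10⁻¹² mol/L

7.6×10⁻¹² M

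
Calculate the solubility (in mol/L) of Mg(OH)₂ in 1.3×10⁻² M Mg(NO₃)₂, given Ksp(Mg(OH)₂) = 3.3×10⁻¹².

8.0×10⁻⁶ M

Mg(OH)₂(s) ⇌ Mg²⁺(aq) + 2 OH⁻(aq)
Mg²⁺ is already present at 1.3×10⁻² M. If s mol/L of Mg(OH)₂ dissolves, [OH⁻] = 2s while [Mg²⁺] ≈ 1.3×10⁻² M.
Ksp = [Mg²⁺][OH⁻]^2 = (1.3×10⁻²)(2s)^2
(2s)^2 = 3.3×10⁻¹² / (1.3×10⁻²) = 2.5×10⁻¹⁰
s = 8.0×10⁻⁶ M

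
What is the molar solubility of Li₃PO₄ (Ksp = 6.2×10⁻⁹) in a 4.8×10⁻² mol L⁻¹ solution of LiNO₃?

Li₃PO₄(s) ⇌ 3 Li⁺(aq) + PO₄³⁻(aq)
With Li⁺ already at 4.8×10⁻² mol L⁻¹ and s small, take [Li⁺] ≈ 4.8×10⁻² mol L⁻¹ and [PO₄³⁻] = s.
Ksp = [Li⁺]^3[PO₄³⁻] = (4.8×10⁻²)^3s
s = 6.2×10⁻⁹ / (4.8×10⁻²)^3 = 5.6×10⁻⁵
s = 5.6×10⁻⁵ mol L⁻¹

5.6×10⁻⁵ M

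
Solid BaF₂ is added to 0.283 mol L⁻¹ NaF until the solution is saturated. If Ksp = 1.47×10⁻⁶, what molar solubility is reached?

BaF₂(s) ⇌ Ba²⁺(aq) + 2 F⁻(aq)
F⁻ is already present at 0.283 mol L⁻¹. If s mol/L of BaF₂ dissolves, [Ba²⁺] = s while [F⁻] ≈ 0.283 mol L⁻¹.
Ksp = [Ba²⁺][F⁻]^2 = s(0.283)^2
s = 1.47×10⁻⁶ / (0.283)^2 = 1.84×10⁻⁵
s = 1.84×10⁻⁵ mol L⁻¹

1.84×10⁻⁵ M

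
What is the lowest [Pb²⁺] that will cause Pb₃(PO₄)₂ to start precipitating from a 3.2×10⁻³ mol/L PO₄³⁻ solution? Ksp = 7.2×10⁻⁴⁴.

A salt starts to precipitate once the ion product Q reaches its Ksp.
Pb₃(PO₄)₂(s) ⇌ 3 Pb²⁺(aq) + 2 PO₄³⁻(aq)
Ksp = [Pb²⁺]^3[PO₄³⁻]^2 = [Pb²⁺]^3(3.2×10⁻³)^2
[Pb²⁺]^3 = 7.2×10⁻⁴⁴ / (3.2×10⁻³)^2 = 7.0×10⁻³⁹
[Pb²⁺] = 1.9×10⁻¹³ mol/L

1.9×10⁻¹³ M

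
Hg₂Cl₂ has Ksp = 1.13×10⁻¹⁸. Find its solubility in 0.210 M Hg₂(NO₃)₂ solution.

1.16×10⁻⁹ M

Hg₂Cl₂(s) ⇌ Hg₂²⁺(aq) + 2 Cl⁻(aq)
Let s be the solubility of Hg₂Cl₂ here. The common ion gives [Hg₂²⁺] ≈ 0.210 M, and [Cl⁻] = 2s.
Ksp = [Hg₂²⁺][Cl⁻]^2 = (0.210)(2s)^2
(2s)^2 = 1.13×10⁻¹⁸ / (0.210) = 5.38×10⁻¹⁸
s = 1.16×10⁻⁹ M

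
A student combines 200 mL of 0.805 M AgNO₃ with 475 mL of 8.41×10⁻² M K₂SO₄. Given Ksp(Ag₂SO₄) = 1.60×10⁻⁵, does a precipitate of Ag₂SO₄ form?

Yes

After mixing, V = 200 mL + 475 mL = 675 mL.
[Ag⁺] = (0.805)(200)/675 = 0.239 M
[SO₄²⁻] = (8.41×10⁻²)(475)/675 = 5.92×10⁻² M
Q = [Ag⁺]^2[SO₄²⁻] = 3.37×10⁻³
Because Q > Ksp (3.37×10⁻³ vs 1.60×10⁻⁵), a precipitate of Ag₂SO₄ forms.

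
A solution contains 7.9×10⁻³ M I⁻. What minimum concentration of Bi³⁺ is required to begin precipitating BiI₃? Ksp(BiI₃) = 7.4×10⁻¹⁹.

The threshold for precipitation is Q = Ksp.
BiI₃(s) ⇌ Bi³⁺(aq) + 3 I⁻(aq)
Ksp = [Bi³⁺][I⁻]^3 = [Bi³⁺](7.9×10⁻³)^3
[Bi³⁺] = 7.4×10⁻¹⁹ / (7.9×10⁻³)^3 = 1.5×10⁻¹²
[Bi³⁺] = 1.5×10⁻¹² M

1.5×10⁻¹² M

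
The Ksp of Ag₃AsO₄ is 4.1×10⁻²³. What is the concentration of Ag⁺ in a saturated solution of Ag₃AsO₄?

Ag₃AsO₄(s) ⇌ 3 Ag⁺(aq) + AsO₄³⁻(aq)
With molar solubility s: [Ag⁺] = 3s, [AsO₄³⁻] = s.
Ksp = [Ag⁺]^3[AsO₄³⁻] = (3s)^3 · s = 27s^4 = 4.1×10⁻²³
s = 1.1×10⁻⁶ M
[Ag⁺] = 3s = 3.3×10⁻⁶ M

3.3×10⁻⁶ M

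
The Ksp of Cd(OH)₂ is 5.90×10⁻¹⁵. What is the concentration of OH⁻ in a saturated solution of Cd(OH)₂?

Cd(OH)₂(s) ⇌ Cd²⁺(aq) + 2 OH⁻(aq)
Call the molar solubility s, so that [Cd²⁺] = s and [OH⁻] = 2s.
Ksp = [Cd²⁺][OH⁻]^2 = s · (2s)^2 = 4s^3 = 5.90×10⁻¹⁵
s = 1.14×10⁻⁵ mol/L
[OH⁻] = 2s = 2.28×10⁻⁵ mol/L

2.28×10⁻⁵ M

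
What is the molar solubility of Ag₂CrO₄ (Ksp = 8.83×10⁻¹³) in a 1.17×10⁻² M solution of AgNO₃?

6.45×10⁻⁹ M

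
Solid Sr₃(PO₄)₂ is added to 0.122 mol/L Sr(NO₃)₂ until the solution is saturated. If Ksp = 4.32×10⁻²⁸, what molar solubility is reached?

Sr₃(PO₄)₂(s) ⇌ 3 Sr²⁺(aq) + 2 PO₄³⁻(aq)
Let s be the solubility of Sr₃(PO₄)₂ here. The common ion gives [Sr²⁺] ≈ 0.122 mol/L, and [PO₄³⁻] = 2s.
Ksp = [Sr²⁺]^3[PO₄³⁻]^2 = (0.122)^3(2s)^2
(2s)^2 = 4.32×10⁻²⁸ / (0.122)^3 = 2.38×10⁻²⁵
s = 2.44×10⁻¹³ mol/L

2.44×10⁻¹³ M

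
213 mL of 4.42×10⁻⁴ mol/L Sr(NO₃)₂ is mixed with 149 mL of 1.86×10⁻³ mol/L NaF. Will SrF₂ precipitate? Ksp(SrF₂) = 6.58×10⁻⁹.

Total volume after mixing = 213 + 149 = 362 mL.
[Sr²⁺] = (4.42×10⁻⁴)(213)/362 = 2.60×10⁻⁴ mol/L
[F⁻] = (1.86×10⁻³)(149)/362 = 7.66×10⁻⁴ mol/L
Q = [Sr²⁺][F⁻]^2 = 1.52×10⁻¹⁰
Since Q (1.52×10⁻¹⁰) is less than Ksp (6.58×10⁻⁹), no SrF₂ precipitates.

No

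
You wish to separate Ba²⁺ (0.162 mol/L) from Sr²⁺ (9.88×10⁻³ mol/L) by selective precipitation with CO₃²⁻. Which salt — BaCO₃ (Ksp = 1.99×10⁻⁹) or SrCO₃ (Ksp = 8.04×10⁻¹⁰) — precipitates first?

BaCO₃

The threshold for precipitation is Q = Ksp.
For BaCO₃: [CO₃²⁻] = (Ksp/[Ba²⁺]) = 1.23×10⁻⁸ mol/L
For SrCO₃: [CO₃²⁻] = (Ksp/[Sr²⁺]) = 8.14×10⁻⁸ mol/L
Since BaCO₃ needs less CO₃²⁻ to reach saturation, it precipitates first.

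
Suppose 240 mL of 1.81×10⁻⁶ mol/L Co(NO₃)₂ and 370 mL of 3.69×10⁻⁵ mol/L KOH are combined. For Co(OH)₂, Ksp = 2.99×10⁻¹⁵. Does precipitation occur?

After mixing, V = 240 mL + 370 mL = 610 mL.
[Co²⁺] = (1.81×10⁻⁶)(240)/610 = 7.12×10⁻⁷ mol/L
[OH⁻] = (3.69×10⁻⁵)(370)/610 = 2.24×10⁻⁵ mol/L
Q = [Co²⁺][OH⁻]^2 = 3.57×10⁻¹⁶
Q = 3.57×10⁻¹⁶ < Ksp = 2.99×10⁻¹⁵, so the solution is unsaturated and no precipitate forms.

No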